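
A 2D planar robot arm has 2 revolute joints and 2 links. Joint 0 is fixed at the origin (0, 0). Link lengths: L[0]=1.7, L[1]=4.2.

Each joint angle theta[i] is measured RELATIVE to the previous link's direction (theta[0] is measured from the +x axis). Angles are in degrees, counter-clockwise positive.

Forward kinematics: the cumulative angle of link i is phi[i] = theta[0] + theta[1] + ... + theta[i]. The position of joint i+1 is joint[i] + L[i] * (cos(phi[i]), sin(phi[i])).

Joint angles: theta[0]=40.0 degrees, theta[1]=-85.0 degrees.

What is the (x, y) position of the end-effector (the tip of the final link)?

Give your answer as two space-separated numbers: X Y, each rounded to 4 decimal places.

Answer: 4.2721 -1.8771

Derivation:
joint[0] = (0.0000, 0.0000)  (base)
link 0: phi[0] = 40 = 40 deg
  cos(40 deg) = 0.7660, sin(40 deg) = 0.6428
  joint[1] = (0.0000, 0.0000) + 1.7 * (0.7660, 0.6428) = (0.0000 + 1.3023, 0.0000 + 1.0927) = (1.3023, 1.0927)
link 1: phi[1] = 40 + -85 = -45 deg
  cos(-45 deg) = 0.7071, sin(-45 deg) = -0.7071
  joint[2] = (1.3023, 1.0927) + 4.2 * (0.7071, -0.7071) = (1.3023 + 2.9698, 1.0927 + -2.9698) = (4.2721, -1.8771)
End effector: (4.2721, -1.8771)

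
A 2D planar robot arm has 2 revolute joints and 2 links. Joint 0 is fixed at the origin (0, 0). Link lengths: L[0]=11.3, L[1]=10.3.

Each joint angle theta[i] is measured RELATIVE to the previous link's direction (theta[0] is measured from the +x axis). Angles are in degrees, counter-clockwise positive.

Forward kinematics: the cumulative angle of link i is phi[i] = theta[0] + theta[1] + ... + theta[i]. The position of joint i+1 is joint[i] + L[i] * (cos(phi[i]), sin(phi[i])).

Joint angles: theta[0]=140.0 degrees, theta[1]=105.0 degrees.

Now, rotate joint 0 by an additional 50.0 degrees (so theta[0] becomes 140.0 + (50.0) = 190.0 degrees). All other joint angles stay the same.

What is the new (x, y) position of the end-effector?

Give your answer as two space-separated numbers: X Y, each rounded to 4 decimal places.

Answer: -6.7754 -11.2972

Derivation:
joint[0] = (0.0000, 0.0000)  (base)
link 0: phi[0] = 190 = 190 deg
  cos(190 deg) = -0.9848, sin(190 deg) = -0.1736
  joint[1] = (0.0000, 0.0000) + 11.3 * (-0.9848, -0.1736) = (0.0000 + -11.1283, 0.0000 + -1.9622) = (-11.1283, -1.9622)
link 1: phi[1] = 190 + 105 = 295 deg
  cos(295 deg) = 0.4226, sin(295 deg) = -0.9063
  joint[2] = (-11.1283, -1.9622) + 10.3 * (0.4226, -0.9063) = (-11.1283 + 4.3530, -1.9622 + -9.3350) = (-6.7754, -11.2972)
End effector: (-6.7754, -11.2972)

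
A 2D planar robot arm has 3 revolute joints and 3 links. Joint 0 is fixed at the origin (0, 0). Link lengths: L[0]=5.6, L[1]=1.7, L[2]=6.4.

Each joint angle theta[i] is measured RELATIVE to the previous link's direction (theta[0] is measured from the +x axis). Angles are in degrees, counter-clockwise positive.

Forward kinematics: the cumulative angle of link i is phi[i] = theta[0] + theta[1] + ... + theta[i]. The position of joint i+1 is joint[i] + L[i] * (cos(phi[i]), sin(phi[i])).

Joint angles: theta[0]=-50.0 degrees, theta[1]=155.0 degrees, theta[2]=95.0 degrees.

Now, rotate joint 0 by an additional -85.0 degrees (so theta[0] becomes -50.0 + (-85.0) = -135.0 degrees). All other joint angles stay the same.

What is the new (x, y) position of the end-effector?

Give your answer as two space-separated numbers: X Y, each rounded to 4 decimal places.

Answer: -5.0671 2.4220

Derivation:
joint[0] = (0.0000, 0.0000)  (base)
link 0: phi[0] = -135 = -135 deg
  cos(-135 deg) = -0.7071, sin(-135 deg) = -0.7071
  joint[1] = (0.0000, 0.0000) + 5.6 * (-0.7071, -0.7071) = (0.0000 + -3.9598, 0.0000 + -3.9598) = (-3.9598, -3.9598)
link 1: phi[1] = -135 + 155 = 20 deg
  cos(20 deg) = 0.9397, sin(20 deg) = 0.3420
  joint[2] = (-3.9598, -3.9598) + 1.7 * (0.9397, 0.3420) = (-3.9598 + 1.5975, -3.9598 + 0.5814) = (-2.3623, -3.3784)
link 2: phi[2] = -135 + 155 + 95 = 115 deg
  cos(115 deg) = -0.4226, sin(115 deg) = 0.9063
  joint[3] = (-2.3623, -3.3784) + 6.4 * (-0.4226, 0.9063) = (-2.3623 + -2.7048, -3.3784 + 5.8004) = (-5.0671, 2.4220)
End effector: (-5.0671, 2.4220)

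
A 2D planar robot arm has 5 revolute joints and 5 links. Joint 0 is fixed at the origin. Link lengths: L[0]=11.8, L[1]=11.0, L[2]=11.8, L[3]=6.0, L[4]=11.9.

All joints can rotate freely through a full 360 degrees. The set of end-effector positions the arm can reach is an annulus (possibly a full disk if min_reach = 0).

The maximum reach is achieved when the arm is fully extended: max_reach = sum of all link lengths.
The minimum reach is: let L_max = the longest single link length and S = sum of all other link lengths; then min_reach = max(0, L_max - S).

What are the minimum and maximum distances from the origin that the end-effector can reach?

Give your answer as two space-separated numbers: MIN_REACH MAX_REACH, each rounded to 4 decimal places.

Answer: 0.0000 52.5000

Derivation:
Link lengths: [11.8, 11.0, 11.8, 6.0, 11.9]
max_reach = 11.8 + 11 + 11.8 + 6 + 11.9 = 52.5
L_max = max([11.8, 11.0, 11.8, 6.0, 11.9]) = 11.9
S (sum of others) = 52.5 - 11.9 = 40.6
min_reach = max(0, 11.9 - 40.6) = max(0, -28.7) = 0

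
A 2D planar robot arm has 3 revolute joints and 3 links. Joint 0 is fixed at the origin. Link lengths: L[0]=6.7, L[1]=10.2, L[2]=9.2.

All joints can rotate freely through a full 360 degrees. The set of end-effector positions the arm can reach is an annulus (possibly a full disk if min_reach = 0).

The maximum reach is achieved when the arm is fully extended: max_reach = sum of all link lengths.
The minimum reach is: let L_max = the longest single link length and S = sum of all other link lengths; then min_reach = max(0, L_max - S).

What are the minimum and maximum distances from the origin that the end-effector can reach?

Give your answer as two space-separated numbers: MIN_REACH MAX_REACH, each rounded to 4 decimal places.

Answer: 0.0000 26.1000

Derivation:
Link lengths: [6.7, 10.2, 9.2]
max_reach = 6.7 + 10.2 + 9.2 = 26.1
L_max = max([6.7, 10.2, 9.2]) = 10.2
S (sum of others) = 26.1 - 10.2 = 15.9
min_reach = max(0, 10.2 - 15.9) = max(0, -5.7) = 0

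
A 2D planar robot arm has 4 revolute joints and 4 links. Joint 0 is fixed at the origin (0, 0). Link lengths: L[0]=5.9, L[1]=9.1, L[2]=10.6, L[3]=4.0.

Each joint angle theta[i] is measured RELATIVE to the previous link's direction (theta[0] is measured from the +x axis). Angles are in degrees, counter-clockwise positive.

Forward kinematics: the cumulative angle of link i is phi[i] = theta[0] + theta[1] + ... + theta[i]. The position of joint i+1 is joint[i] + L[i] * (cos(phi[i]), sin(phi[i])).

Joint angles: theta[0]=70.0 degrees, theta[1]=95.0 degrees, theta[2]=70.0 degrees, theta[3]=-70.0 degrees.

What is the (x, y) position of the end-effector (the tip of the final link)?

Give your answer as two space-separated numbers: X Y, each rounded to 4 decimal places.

Answer: -16.7156 0.2517

Derivation:
joint[0] = (0.0000, 0.0000)  (base)
link 0: phi[0] = 70 = 70 deg
  cos(70 deg) = 0.3420, sin(70 deg) = 0.9397
  joint[1] = (0.0000, 0.0000) + 5.9 * (0.3420, 0.9397) = (0.0000 + 2.0179, 0.0000 + 5.5442) = (2.0179, 5.5442)
link 1: phi[1] = 70 + 95 = 165 deg
  cos(165 deg) = -0.9659, sin(165 deg) = 0.2588
  joint[2] = (2.0179, 5.5442) + 9.1 * (-0.9659, 0.2588) = (2.0179 + -8.7899, 5.5442 + 2.3553) = (-6.7720, 7.8994)
link 2: phi[2] = 70 + 95 + 70 = 235 deg
  cos(235 deg) = -0.5736, sin(235 deg) = -0.8192
  joint[3] = (-6.7720, 7.8994) + 10.6 * (-0.5736, -0.8192) = (-6.7720 + -6.0799, 7.8994 + -8.6830) = (-12.8519, -0.7836)
link 3: phi[3] = 70 + 95 + 70 + -70 = 165 deg
  cos(165 deg) = -0.9659, sin(165 deg) = 0.2588
  joint[4] = (-12.8519, -0.7836) + 4 * (-0.9659, 0.2588) = (-12.8519 + -3.8637, -0.7836 + 1.0353) = (-16.7156, 0.2517)
End effector: (-16.7156, 0.2517)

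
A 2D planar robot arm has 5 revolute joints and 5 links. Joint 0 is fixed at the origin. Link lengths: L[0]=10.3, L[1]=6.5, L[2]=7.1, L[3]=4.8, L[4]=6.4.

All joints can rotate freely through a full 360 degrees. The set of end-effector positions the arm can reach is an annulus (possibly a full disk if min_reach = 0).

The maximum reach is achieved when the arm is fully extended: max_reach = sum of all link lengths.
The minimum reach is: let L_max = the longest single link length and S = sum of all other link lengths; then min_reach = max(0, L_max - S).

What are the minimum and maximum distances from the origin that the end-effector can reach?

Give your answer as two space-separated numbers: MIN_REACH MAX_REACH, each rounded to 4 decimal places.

Answer: 0.0000 35.1000

Derivation:
Link lengths: [10.3, 6.5, 7.1, 4.8, 6.4]
max_reach = 10.3 + 6.5 + 7.1 + 4.8 + 6.4 = 35.1
L_max = max([10.3, 6.5, 7.1, 4.8, 6.4]) = 10.3
S (sum of others) = 35.1 - 10.3 = 24.8
min_reach = max(0, 10.3 - 24.8) = max(0, -14.5) = 0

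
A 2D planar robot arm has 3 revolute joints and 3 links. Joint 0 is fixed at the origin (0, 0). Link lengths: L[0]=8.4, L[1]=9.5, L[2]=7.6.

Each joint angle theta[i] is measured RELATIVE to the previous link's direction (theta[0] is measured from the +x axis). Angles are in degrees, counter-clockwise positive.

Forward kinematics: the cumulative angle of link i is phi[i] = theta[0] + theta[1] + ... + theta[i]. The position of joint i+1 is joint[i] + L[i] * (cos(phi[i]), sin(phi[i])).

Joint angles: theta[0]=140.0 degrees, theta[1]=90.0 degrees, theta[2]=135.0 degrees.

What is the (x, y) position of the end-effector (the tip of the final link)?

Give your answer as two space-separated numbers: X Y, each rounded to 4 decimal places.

Answer: -4.9702 -1.2156

Derivation:
joint[0] = (0.0000, 0.0000)  (base)
link 0: phi[0] = 140 = 140 deg
  cos(140 deg) = -0.7660, sin(140 deg) = 0.6428
  joint[1] = (0.0000, 0.0000) + 8.4 * (-0.7660, 0.6428) = (0.0000 + -6.4348, 0.0000 + 5.3994) = (-6.4348, 5.3994)
link 1: phi[1] = 140 + 90 = 230 deg
  cos(230 deg) = -0.6428, sin(230 deg) = -0.7660
  joint[2] = (-6.4348, 5.3994) + 9.5 * (-0.6428, -0.7660) = (-6.4348 + -6.1065, 5.3994 + -7.2774) = (-12.5413, -1.8780)
link 2: phi[2] = 140 + 90 + 135 = 365 deg
  cos(365 deg) = 0.9962, sin(365 deg) = 0.0872
  joint[3] = (-12.5413, -1.8780) + 7.6 * (0.9962, 0.0872) = (-12.5413 + 7.5711, -1.8780 + 0.6624) = (-4.9702, -1.2156)
End effector: (-4.9702, -1.2156)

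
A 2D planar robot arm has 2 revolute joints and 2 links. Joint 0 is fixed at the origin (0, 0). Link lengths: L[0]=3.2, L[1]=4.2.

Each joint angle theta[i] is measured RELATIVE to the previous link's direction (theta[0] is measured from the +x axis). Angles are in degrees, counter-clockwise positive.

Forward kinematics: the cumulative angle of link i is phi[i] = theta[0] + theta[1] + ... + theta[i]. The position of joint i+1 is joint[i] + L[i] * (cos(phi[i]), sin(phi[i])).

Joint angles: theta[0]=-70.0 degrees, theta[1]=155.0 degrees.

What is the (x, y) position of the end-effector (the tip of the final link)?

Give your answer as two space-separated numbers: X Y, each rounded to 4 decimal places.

Answer: 1.4605 1.1770

Derivation:
joint[0] = (0.0000, 0.0000)  (base)
link 0: phi[0] = -70 = -70 deg
  cos(-70 deg) = 0.3420, sin(-70 deg) = -0.9397
  joint[1] = (0.0000, 0.0000) + 3.2 * (0.3420, -0.9397) = (0.0000 + 1.0945, 0.0000 + -3.0070) = (1.0945, -3.0070)
link 1: phi[1] = -70 + 155 = 85 deg
  cos(85 deg) = 0.0872, sin(85 deg) = 0.9962
  joint[2] = (1.0945, -3.0070) + 4.2 * (0.0872, 0.9962) = (1.0945 + 0.3661, -3.0070 + 4.1840) = (1.4605, 1.1770)
End effector: (1.4605, 1.1770)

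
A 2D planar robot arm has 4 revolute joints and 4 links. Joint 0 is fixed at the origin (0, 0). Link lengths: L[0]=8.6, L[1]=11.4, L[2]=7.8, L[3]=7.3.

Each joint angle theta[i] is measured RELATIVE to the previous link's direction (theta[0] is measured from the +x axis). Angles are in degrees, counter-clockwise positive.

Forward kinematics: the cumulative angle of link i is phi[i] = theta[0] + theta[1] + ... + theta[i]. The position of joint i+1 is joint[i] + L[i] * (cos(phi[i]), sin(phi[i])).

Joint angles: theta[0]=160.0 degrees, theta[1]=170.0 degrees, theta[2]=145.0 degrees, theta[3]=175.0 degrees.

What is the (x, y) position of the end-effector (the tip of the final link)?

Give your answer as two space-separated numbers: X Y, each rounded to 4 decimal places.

Answer: 0.9917 -2.5492

Derivation:
joint[0] = (0.0000, 0.0000)  (base)
link 0: phi[0] = 160 = 160 deg
  cos(160 deg) = -0.9397, sin(160 deg) = 0.3420
  joint[1] = (0.0000, 0.0000) + 8.6 * (-0.9397, 0.3420) = (0.0000 + -8.0814, 0.0000 + 2.9414) = (-8.0814, 2.9414)
link 1: phi[1] = 160 + 170 = 330 deg
  cos(330 deg) = 0.8660, sin(330 deg) = -0.5000
  joint[2] = (-8.0814, 2.9414) + 11.4 * (0.8660, -0.5000) = (-8.0814 + 9.8727, 2.9414 + -5.7000) = (1.7913, -2.7586)
link 2: phi[2] = 160 + 170 + 145 = 475 deg
  cos(475 deg) = -0.4226, sin(475 deg) = 0.9063
  joint[3] = (1.7913, -2.7586) + 7.8 * (-0.4226, 0.9063) = (1.7913 + -3.2964, -2.7586 + 7.0692) = (-1.5051, 4.3106)
link 3: phi[3] = 160 + 170 + 145 + 175 = 650 deg
  cos(650 deg) = 0.3420, sin(650 deg) = -0.9397
  joint[4] = (-1.5051, 4.3106) + 7.3 * (0.3420, -0.9397) = (-1.5051 + 2.4967, 4.3106 + -6.8598) = (0.9917, -2.5492)
End effector: (0.9917, -2.5492)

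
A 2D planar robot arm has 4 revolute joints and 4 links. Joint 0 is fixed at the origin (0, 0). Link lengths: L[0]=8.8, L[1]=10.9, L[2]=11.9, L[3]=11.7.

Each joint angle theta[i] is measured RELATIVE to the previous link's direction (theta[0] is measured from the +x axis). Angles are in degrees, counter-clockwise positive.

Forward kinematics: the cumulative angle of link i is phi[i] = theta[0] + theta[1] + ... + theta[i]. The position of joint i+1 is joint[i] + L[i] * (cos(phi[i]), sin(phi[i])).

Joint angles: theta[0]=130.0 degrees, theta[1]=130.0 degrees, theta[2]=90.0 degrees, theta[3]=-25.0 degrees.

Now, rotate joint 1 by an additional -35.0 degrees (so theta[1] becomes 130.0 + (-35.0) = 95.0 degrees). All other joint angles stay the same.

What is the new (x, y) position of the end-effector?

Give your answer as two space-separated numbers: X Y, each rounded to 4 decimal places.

Answer: -0.9478 -20.3752

Derivation:
joint[0] = (0.0000, 0.0000)  (base)
link 0: phi[0] = 130 = 130 deg
  cos(130 deg) = -0.6428, sin(130 deg) = 0.7660
  joint[1] = (0.0000, 0.0000) + 8.8 * (-0.6428, 0.7660) = (0.0000 + -5.6565, 0.0000 + 6.7412) = (-5.6565, 6.7412)
link 1: phi[1] = 130 + 95 = 225 deg
  cos(225 deg) = -0.7071, sin(225 deg) = -0.7071
  joint[2] = (-5.6565, 6.7412) + 10.9 * (-0.7071, -0.7071) = (-5.6565 + -7.7075, 6.7412 + -7.7075) = (-13.3640, -0.9663)
link 2: phi[2] = 130 + 95 + 90 = 315 deg
  cos(315 deg) = 0.7071, sin(315 deg) = -0.7071
  joint[3] = (-13.3640, -0.9663) + 11.9 * (0.7071, -0.7071) = (-13.3640 + 8.4146, -0.9663 + -8.4146) = (-4.9494, -9.3808)
link 3: phi[3] = 130 + 95 + 90 + -25 = 290 deg
  cos(290 deg) = 0.3420, sin(290 deg) = -0.9397
  joint[4] = (-4.9494, -9.3808) + 11.7 * (0.3420, -0.9397) = (-4.9494 + 4.0016, -9.3808 + -10.9944) = (-0.9478, -20.3752)
End effector: (-0.9478, -20.3752)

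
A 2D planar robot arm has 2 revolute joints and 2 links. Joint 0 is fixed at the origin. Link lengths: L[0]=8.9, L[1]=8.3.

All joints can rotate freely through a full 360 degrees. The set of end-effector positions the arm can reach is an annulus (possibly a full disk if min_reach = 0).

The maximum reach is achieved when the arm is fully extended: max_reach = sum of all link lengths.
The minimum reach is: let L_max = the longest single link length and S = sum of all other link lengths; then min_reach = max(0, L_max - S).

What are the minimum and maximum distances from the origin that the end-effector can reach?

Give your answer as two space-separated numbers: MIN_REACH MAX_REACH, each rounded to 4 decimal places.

Link lengths: [8.9, 8.3]
max_reach = 8.9 + 8.3 = 17.2
L_max = max([8.9, 8.3]) = 8.9
S (sum of others) = 17.2 - 8.9 = 8.3
min_reach = max(0, 8.9 - 8.3) = max(0, 0.6) = 0.6

Answer: 0.6000 17.2000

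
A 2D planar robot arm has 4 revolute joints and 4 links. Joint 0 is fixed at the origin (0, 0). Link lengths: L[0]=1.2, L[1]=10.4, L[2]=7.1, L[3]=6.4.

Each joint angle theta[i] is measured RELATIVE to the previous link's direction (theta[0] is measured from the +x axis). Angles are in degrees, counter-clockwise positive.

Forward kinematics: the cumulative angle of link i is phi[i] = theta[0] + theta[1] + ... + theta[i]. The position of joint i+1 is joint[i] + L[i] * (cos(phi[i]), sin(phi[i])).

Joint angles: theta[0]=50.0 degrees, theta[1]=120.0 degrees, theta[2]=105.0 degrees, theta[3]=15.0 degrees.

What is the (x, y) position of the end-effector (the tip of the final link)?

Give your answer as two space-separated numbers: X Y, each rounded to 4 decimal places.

Answer: -6.6629 -10.3618

Derivation:
joint[0] = (0.0000, 0.0000)  (base)
link 0: phi[0] = 50 = 50 deg
  cos(50 deg) = 0.6428, sin(50 deg) = 0.7660
  joint[1] = (0.0000, 0.0000) + 1.2 * (0.6428, 0.7660) = (0.0000 + 0.7713, 0.0000 + 0.9193) = (0.7713, 0.9193)
link 1: phi[1] = 50 + 120 = 170 deg
  cos(170 deg) = -0.9848, sin(170 deg) = 0.1736
  joint[2] = (0.7713, 0.9193) + 10.4 * (-0.9848, 0.1736) = (0.7713 + -10.2420, 0.9193 + 1.8059) = (-9.4707, 2.7252)
link 2: phi[2] = 50 + 120 + 105 = 275 deg
  cos(275 deg) = 0.0872, sin(275 deg) = -0.9962
  joint[3] = (-9.4707, 2.7252) + 7.1 * (0.0872, -0.9962) = (-9.4707 + 0.6188, 2.7252 + -7.0730) = (-8.8518, -4.3478)
link 3: phi[3] = 50 + 120 + 105 + 15 = 290 deg
  cos(290 deg) = 0.3420, sin(290 deg) = -0.9397
  joint[4] = (-8.8518, -4.3478) + 6.4 * (0.3420, -0.9397) = (-8.8518 + 2.1889, -4.3478 + -6.0140) = (-6.6629, -10.3618)
End effector: (-6.6629, -10.3618)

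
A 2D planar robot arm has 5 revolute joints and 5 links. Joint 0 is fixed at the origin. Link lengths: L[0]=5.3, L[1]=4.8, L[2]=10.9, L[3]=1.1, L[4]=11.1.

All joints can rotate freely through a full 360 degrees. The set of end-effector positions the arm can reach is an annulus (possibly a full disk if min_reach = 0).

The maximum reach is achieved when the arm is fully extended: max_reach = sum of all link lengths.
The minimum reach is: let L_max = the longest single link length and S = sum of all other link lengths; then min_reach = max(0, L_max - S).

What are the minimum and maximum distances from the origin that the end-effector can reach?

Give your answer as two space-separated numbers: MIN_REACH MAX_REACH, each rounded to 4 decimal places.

Link lengths: [5.3, 4.8, 10.9, 1.1, 11.1]
max_reach = 5.3 + 4.8 + 10.9 + 1.1 + 11.1 = 33.2
L_max = max([5.3, 4.8, 10.9, 1.1, 11.1]) = 11.1
S (sum of others) = 33.2 - 11.1 = 22.1
min_reach = max(0, 11.1 - 22.1) = max(0, -11) = 0

Answer: 0.0000 33.2000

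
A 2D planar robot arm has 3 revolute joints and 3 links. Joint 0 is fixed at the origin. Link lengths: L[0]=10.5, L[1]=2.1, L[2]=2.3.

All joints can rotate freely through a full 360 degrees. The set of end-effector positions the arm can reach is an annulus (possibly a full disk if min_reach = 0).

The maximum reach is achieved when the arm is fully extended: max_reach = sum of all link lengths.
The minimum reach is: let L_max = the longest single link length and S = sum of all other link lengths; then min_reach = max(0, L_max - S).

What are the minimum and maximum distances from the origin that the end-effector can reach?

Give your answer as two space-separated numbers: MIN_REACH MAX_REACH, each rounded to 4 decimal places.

Answer: 6.1000 14.9000

Derivation:
Link lengths: [10.5, 2.1, 2.3]
max_reach = 10.5 + 2.1 + 2.3 = 14.9
L_max = max([10.5, 2.1, 2.3]) = 10.5
S (sum of others) = 14.9 - 10.5 = 4.4
min_reach = max(0, 10.5 - 4.4) = max(0, 6.1) = 6.1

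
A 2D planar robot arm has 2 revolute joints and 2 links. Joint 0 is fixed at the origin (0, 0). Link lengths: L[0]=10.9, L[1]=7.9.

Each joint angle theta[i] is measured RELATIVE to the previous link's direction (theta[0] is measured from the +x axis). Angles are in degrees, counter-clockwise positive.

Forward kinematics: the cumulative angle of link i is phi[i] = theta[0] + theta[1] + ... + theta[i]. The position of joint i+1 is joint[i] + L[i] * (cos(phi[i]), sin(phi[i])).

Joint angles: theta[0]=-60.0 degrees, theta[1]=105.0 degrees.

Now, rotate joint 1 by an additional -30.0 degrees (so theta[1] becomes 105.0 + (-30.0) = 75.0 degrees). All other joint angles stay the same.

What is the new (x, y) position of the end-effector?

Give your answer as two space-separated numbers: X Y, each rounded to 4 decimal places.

Answer: 13.0808 -7.3950

Derivation:
joint[0] = (0.0000, 0.0000)  (base)
link 0: phi[0] = -60 = -60 deg
  cos(-60 deg) = 0.5000, sin(-60 deg) = -0.8660
  joint[1] = (0.0000, 0.0000) + 10.9 * (0.5000, -0.8660) = (0.0000 + 5.4500, 0.0000 + -9.4397) = (5.4500, -9.4397)
link 1: phi[1] = -60 + 75 = 15 deg
  cos(15 deg) = 0.9659, sin(15 deg) = 0.2588
  joint[2] = (5.4500, -9.4397) + 7.9 * (0.9659, 0.2588) = (5.4500 + 7.6308, -9.4397 + 2.0447) = (13.0808, -7.3950)
End effector: (13.0808, -7.3950)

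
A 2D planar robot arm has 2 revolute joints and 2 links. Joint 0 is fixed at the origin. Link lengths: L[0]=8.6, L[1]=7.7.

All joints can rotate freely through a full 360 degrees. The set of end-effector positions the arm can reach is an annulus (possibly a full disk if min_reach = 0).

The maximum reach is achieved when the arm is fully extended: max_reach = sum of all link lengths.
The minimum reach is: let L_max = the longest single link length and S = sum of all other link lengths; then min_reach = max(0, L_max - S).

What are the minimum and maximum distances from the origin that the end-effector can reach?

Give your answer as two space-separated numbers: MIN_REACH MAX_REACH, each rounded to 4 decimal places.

Answer: 0.9000 16.3000

Derivation:
Link lengths: [8.6, 7.7]
max_reach = 8.6 + 7.7 = 16.3
L_max = max([8.6, 7.7]) = 8.6
S (sum of others) = 16.3 - 8.6 = 7.7
min_reach = max(0, 8.6 - 7.7) = max(0, 0.9) = 0.9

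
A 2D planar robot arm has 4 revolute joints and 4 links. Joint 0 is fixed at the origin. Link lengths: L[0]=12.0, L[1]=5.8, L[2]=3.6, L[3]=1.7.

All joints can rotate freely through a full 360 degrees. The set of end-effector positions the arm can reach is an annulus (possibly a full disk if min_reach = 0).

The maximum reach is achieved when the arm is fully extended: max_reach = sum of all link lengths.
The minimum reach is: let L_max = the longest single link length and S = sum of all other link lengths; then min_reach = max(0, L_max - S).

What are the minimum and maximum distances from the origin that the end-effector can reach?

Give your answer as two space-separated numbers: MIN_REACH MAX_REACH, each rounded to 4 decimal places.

Answer: 0.9000 23.1000

Derivation:
Link lengths: [12.0, 5.8, 3.6, 1.7]
max_reach = 12 + 5.8 + 3.6 + 1.7 = 23.1
L_max = max([12.0, 5.8, 3.6, 1.7]) = 12
S (sum of others) = 23.1 - 12 = 11.1
min_reach = max(0, 12 - 11.1) = max(0, 0.9) = 0.9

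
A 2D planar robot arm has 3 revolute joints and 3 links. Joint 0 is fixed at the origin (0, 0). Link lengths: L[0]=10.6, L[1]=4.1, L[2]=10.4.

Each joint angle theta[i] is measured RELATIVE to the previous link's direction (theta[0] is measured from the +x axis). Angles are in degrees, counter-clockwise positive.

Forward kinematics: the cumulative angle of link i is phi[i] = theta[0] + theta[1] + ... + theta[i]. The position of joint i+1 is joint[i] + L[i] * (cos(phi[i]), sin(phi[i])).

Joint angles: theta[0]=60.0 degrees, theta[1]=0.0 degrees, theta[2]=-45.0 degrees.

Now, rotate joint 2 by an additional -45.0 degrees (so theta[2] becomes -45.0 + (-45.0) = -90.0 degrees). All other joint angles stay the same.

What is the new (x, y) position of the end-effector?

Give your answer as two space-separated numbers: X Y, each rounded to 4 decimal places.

Answer: 16.3567 7.5306

Derivation:
joint[0] = (0.0000, 0.0000)  (base)
link 0: phi[0] = 60 = 60 deg
  cos(60 deg) = 0.5000, sin(60 deg) = 0.8660
  joint[1] = (0.0000, 0.0000) + 10.6 * (0.5000, 0.8660) = (0.0000 + 5.3000, 0.0000 + 9.1799) = (5.3000, 9.1799)
link 1: phi[1] = 60 + 0 = 60 deg
  cos(60 deg) = 0.5000, sin(60 deg) = 0.8660
  joint[2] = (5.3000, 9.1799) + 4.1 * (0.5000, 0.8660) = (5.3000 + 2.0500, 9.1799 + 3.5507) = (7.3500, 12.7306)
link 2: phi[2] = 60 + 0 + -90 = -30 deg
  cos(-30 deg) = 0.8660, sin(-30 deg) = -0.5000
  joint[3] = (7.3500, 12.7306) + 10.4 * (0.8660, -0.5000) = (7.3500 + 9.0067, 12.7306 + -5.2000) = (16.3567, 7.5306)
End effector: (16.3567, 7.5306)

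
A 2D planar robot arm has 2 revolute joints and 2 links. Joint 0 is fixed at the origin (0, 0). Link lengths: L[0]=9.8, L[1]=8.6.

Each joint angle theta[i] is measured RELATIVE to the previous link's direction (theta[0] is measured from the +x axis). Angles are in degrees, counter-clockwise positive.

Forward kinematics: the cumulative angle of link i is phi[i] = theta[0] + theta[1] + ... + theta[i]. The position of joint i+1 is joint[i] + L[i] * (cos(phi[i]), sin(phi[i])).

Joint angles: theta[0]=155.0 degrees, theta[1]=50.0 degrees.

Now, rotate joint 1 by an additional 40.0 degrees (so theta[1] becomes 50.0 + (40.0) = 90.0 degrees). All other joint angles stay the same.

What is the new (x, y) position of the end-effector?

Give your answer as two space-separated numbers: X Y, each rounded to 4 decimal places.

joint[0] = (0.0000, 0.0000)  (base)
link 0: phi[0] = 155 = 155 deg
  cos(155 deg) = -0.9063, sin(155 deg) = 0.4226
  joint[1] = (0.0000, 0.0000) + 9.8 * (-0.9063, 0.4226) = (0.0000 + -8.8818, 0.0000 + 4.1417) = (-8.8818, 4.1417)
link 1: phi[1] = 155 + 90 = 245 deg
  cos(245 deg) = -0.4226, sin(245 deg) = -0.9063
  joint[2] = (-8.8818, 4.1417) + 8.6 * (-0.4226, -0.9063) = (-8.8818 + -3.6345, 4.1417 + -7.7942) = (-12.5163, -3.6526)
End effector: (-12.5163, -3.6526)

Answer: -12.5163 -3.6526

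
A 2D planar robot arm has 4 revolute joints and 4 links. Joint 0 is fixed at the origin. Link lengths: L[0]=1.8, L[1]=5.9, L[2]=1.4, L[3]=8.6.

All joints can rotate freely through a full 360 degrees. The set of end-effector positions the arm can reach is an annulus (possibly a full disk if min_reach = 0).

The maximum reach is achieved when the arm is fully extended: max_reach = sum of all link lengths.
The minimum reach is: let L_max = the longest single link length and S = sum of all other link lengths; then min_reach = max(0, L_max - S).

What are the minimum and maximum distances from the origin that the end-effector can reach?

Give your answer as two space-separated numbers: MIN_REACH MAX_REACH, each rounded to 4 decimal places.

Answer: 0.0000 17.7000

Derivation:
Link lengths: [1.8, 5.9, 1.4, 8.6]
max_reach = 1.8 + 5.9 + 1.4 + 8.6 = 17.7
L_max = max([1.8, 5.9, 1.4, 8.6]) = 8.6
S (sum of others) = 17.7 - 8.6 = 9.1
min_reach = max(0, 8.6 - 9.1) = max(0, -0.5) = 0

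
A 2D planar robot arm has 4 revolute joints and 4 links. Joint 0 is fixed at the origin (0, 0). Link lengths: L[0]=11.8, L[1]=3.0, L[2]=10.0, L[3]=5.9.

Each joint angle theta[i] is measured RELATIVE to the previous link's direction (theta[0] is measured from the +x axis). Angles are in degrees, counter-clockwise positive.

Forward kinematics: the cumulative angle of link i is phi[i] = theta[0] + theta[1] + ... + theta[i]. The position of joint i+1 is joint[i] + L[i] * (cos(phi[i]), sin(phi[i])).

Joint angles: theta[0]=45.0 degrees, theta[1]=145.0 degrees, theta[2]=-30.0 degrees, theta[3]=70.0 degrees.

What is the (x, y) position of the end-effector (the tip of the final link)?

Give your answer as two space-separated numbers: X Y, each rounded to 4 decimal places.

joint[0] = (0.0000, 0.0000)  (base)
link 0: phi[0] = 45 = 45 deg
  cos(45 deg) = 0.7071, sin(45 deg) = 0.7071
  joint[1] = (0.0000, 0.0000) + 11.8 * (0.7071, 0.7071) = (0.0000 + 8.3439, 0.0000 + 8.3439) = (8.3439, 8.3439)
link 1: phi[1] = 45 + 145 = 190 deg
  cos(190 deg) = -0.9848, sin(190 deg) = -0.1736
  joint[2] = (8.3439, 8.3439) + 3 * (-0.9848, -0.1736) = (8.3439 + -2.9544, 8.3439 + -0.5209) = (5.3894, 7.8229)
link 2: phi[2] = 45 + 145 + -30 = 160 deg
  cos(160 deg) = -0.9397, sin(160 deg) = 0.3420
  joint[3] = (5.3894, 7.8229) + 10 * (-0.9397, 0.3420) = (5.3894 + -9.3969, 7.8229 + 3.4202) = (-4.0075, 11.2431)
link 3: phi[3] = 45 + 145 + -30 + 70 = 230 deg
  cos(230 deg) = -0.6428, sin(230 deg) = -0.7660
  joint[4] = (-4.0075, 11.2431) + 5.9 * (-0.6428, -0.7660) = (-4.0075 + -3.7924, 11.2431 + -4.5197) = (-7.7999, 6.7235)
End effector: (-7.7999, 6.7235)

Answer: -7.7999 6.7235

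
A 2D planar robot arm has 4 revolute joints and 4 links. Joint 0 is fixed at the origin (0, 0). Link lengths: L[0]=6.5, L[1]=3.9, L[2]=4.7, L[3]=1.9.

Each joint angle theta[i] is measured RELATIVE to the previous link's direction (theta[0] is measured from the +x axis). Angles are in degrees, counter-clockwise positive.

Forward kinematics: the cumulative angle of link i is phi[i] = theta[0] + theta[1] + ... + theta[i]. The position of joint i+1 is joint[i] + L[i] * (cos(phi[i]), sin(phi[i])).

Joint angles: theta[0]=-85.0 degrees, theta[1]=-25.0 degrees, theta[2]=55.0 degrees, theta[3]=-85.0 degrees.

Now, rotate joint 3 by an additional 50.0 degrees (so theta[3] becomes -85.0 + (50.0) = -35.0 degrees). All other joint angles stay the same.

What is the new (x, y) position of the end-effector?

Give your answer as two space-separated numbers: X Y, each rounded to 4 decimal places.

joint[0] = (0.0000, 0.0000)  (base)
link 0: phi[0] = -85 = -85 deg
  cos(-85 deg) = 0.0872, sin(-85 deg) = -0.9962
  joint[1] = (0.0000, 0.0000) + 6.5 * (0.0872, -0.9962) = (0.0000 + 0.5665, 0.0000 + -6.4753) = (0.5665, -6.4753)
link 1: phi[1] = -85 + -25 = -110 deg
  cos(-110 deg) = -0.3420, sin(-110 deg) = -0.9397
  joint[2] = (0.5665, -6.4753) + 3.9 * (-0.3420, -0.9397) = (0.5665 + -1.3339, -6.4753 + -3.6648) = (-0.7674, -10.1401)
link 2: phi[2] = -85 + -25 + 55 = -55 deg
  cos(-55 deg) = 0.5736, sin(-55 deg) = -0.8192
  joint[3] = (-0.7674, -10.1401) + 4.7 * (0.5736, -0.8192) = (-0.7674 + 2.6958, -10.1401 + -3.8500) = (1.9284, -13.9901)
link 3: phi[3] = -85 + -25 + 55 + -35 = -90 deg
  cos(-90 deg) = 0.0000, sin(-90 deg) = -1.0000
  joint[4] = (1.9284, -13.9901) + 1.9 * (0.0000, -1.0000) = (1.9284 + 0.0000, -13.9901 + -1.9000) = (1.9284, -15.8901)
End effector: (1.9284, -15.8901)

Answer: 1.9284 -15.8901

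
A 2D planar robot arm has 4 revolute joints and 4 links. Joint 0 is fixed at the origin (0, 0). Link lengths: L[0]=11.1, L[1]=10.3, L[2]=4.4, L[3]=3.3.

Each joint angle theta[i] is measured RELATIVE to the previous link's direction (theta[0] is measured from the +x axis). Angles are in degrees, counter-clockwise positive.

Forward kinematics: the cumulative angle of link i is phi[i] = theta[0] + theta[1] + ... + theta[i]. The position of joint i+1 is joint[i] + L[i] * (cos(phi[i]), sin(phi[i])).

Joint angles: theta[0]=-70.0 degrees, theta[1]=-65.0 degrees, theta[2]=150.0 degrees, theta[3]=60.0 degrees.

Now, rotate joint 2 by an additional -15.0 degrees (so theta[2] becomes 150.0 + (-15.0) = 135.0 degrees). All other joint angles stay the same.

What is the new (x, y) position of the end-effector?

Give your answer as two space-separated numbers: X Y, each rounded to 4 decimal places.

Answer: 2.5632 -14.8559

Derivation:
joint[0] = (0.0000, 0.0000)  (base)
link 0: phi[0] = -70 = -70 deg
  cos(-70 deg) = 0.3420, sin(-70 deg) = -0.9397
  joint[1] = (0.0000, 0.0000) + 11.1 * (0.3420, -0.9397) = (0.0000 + 3.7964, 0.0000 + -10.4306) = (3.7964, -10.4306)
link 1: phi[1] = -70 + -65 = -135 deg
  cos(-135 deg) = -0.7071, sin(-135 deg) = -0.7071
  joint[2] = (3.7964, -10.4306) + 10.3 * (-0.7071, -0.7071) = (3.7964 + -7.2832, -10.4306 + -7.2832) = (-3.4868, -17.7138)
link 2: phi[2] = -70 + -65 + 135 = 0 deg
  cos(0 deg) = 1.0000, sin(0 deg) = 0.0000
  joint[3] = (-3.4868, -17.7138) + 4.4 * (1.0000, 0.0000) = (-3.4868 + 4.4000, -17.7138 + 0.0000) = (0.9132, -17.7138)
link 3: phi[3] = -70 + -65 + 135 + 60 = 60 deg
  cos(60 deg) = 0.5000, sin(60 deg) = 0.8660
  joint[4] = (0.9132, -17.7138) + 3.3 * (0.5000, 0.8660) = (0.9132 + 1.6500, -17.7138 + 2.8579) = (2.5632, -14.8559)
End effector: (2.5632, -14.8559)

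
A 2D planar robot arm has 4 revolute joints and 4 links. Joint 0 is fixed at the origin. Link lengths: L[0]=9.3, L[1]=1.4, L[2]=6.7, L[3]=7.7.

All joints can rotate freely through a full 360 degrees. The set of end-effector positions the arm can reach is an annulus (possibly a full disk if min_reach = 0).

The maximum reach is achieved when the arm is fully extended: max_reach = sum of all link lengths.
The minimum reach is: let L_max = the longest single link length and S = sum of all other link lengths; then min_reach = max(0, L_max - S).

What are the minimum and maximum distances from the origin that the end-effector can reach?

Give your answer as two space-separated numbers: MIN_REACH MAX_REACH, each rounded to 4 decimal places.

Link lengths: [9.3, 1.4, 6.7, 7.7]
max_reach = 9.3 + 1.4 + 6.7 + 7.7 = 25.1
L_max = max([9.3, 1.4, 6.7, 7.7]) = 9.3
S (sum of others) = 25.1 - 9.3 = 15.8
min_reach = max(0, 9.3 - 15.8) = max(0, -6.5) = 0

Answer: 0.0000 25.1000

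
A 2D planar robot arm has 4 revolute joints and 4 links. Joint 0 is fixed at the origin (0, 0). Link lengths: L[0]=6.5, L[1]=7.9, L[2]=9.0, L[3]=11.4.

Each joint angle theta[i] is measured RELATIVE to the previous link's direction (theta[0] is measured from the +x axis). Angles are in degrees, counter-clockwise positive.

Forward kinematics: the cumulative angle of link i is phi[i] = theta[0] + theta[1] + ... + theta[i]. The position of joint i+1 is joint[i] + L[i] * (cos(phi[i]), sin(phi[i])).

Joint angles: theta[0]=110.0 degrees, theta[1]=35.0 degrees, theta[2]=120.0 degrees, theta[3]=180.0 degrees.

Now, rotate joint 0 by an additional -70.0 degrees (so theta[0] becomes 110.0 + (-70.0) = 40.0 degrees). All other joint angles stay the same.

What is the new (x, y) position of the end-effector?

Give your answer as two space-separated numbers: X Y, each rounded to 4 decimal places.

joint[0] = (0.0000, 0.0000)  (base)
link 0: phi[0] = 40 = 40 deg
  cos(40 deg) = 0.7660, sin(40 deg) = 0.6428
  joint[1] = (0.0000, 0.0000) + 6.5 * (0.7660, 0.6428) = (0.0000 + 4.9793, 0.0000 + 4.1781) = (4.9793, 4.1781)
link 1: phi[1] = 40 + 35 = 75 deg
  cos(75 deg) = 0.2588, sin(75 deg) = 0.9659
  joint[2] = (4.9793, 4.1781) + 7.9 * (0.2588, 0.9659) = (4.9793 + 2.0447, 4.1781 + 7.6308) = (7.0240, 11.8089)
link 2: phi[2] = 40 + 35 + 120 = 195 deg
  cos(195 deg) = -0.9659, sin(195 deg) = -0.2588
  joint[3] = (7.0240, 11.8089) + 9 * (-0.9659, -0.2588) = (7.0240 + -8.6933, 11.8089 + -2.3294) = (-1.6694, 9.4796)
link 3: phi[3] = 40 + 35 + 120 + 180 = 375 deg
  cos(375 deg) = 0.9659, sin(375 deg) = 0.2588
  joint[4] = (-1.6694, 9.4796) + 11.4 * (0.9659, 0.2588) = (-1.6694 + 11.0116, 9.4796 + 2.9505) = (9.3422, 12.4301)
End effector: (9.3422, 12.4301)

Answer: 9.3422 12.4301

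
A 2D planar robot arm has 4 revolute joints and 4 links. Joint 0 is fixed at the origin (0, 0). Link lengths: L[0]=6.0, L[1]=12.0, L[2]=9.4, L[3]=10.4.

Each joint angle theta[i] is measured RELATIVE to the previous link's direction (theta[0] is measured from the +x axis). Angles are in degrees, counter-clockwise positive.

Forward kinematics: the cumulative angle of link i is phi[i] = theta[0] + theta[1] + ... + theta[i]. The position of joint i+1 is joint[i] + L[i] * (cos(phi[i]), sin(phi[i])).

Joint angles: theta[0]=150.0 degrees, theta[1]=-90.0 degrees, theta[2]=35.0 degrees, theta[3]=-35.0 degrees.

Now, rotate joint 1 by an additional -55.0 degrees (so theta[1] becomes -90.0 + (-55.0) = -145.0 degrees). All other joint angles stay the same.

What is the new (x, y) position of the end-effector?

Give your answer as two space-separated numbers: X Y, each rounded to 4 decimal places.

joint[0] = (0.0000, 0.0000)  (base)
link 0: phi[0] = 150 = 150 deg
  cos(150 deg) = -0.8660, sin(150 deg) = 0.5000
  joint[1] = (0.0000, 0.0000) + 6 * (-0.8660, 0.5000) = (0.0000 + -5.1962, 0.0000 + 3.0000) = (-5.1962, 3.0000)
link 1: phi[1] = 150 + -145 = 5 deg
  cos(5 deg) = 0.9962, sin(5 deg) = 0.0872
  joint[2] = (-5.1962, 3.0000) + 12 * (0.9962, 0.0872) = (-5.1962 + 11.9543, 3.0000 + 1.0459) = (6.7582, 4.0459)
link 2: phi[2] = 150 + -145 + 35 = 40 deg
  cos(40 deg) = 0.7660, sin(40 deg) = 0.6428
  joint[3] = (6.7582, 4.0459) + 9.4 * (0.7660, 0.6428) = (6.7582 + 7.2008, 4.0459 + 6.0422) = (13.9590, 10.0881)
link 3: phi[3] = 150 + -145 + 35 + -35 = 5 deg
  cos(5 deg) = 0.9962, sin(5 deg) = 0.0872
  joint[4] = (13.9590, 10.0881) + 10.4 * (0.9962, 0.0872) = (13.9590 + 10.3604, 10.0881 + 0.9064) = (24.3194, 10.9945)
End effector: (24.3194, 10.9945)

Answer: 24.3194 10.9945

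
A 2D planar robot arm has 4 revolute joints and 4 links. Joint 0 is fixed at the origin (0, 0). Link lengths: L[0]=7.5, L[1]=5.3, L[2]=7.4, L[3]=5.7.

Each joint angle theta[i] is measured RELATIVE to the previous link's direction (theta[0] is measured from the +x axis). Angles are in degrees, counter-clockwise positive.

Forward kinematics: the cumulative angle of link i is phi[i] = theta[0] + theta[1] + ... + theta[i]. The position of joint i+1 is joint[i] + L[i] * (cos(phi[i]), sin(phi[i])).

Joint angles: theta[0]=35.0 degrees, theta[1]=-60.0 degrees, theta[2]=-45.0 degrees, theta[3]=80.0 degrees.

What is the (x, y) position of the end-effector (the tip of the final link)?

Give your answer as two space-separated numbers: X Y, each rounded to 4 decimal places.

Answer: 19.0914 -3.9020

Derivation:
joint[0] = (0.0000, 0.0000)  (base)
link 0: phi[0] = 35 = 35 deg
  cos(35 deg) = 0.8192, sin(35 deg) = 0.5736
  joint[1] = (0.0000, 0.0000) + 7.5 * (0.8192, 0.5736) = (0.0000 + 6.1436, 0.0000 + 4.3018) = (6.1436, 4.3018)
link 1: phi[1] = 35 + -60 = -25 deg
  cos(-25 deg) = 0.9063, sin(-25 deg) = -0.4226
  joint[2] = (6.1436, 4.3018) + 5.3 * (0.9063, -0.4226) = (6.1436 + 4.8034, 4.3018 + -2.2399) = (10.9471, 2.0619)
link 2: phi[2] = 35 + -60 + -45 = -70 deg
  cos(-70 deg) = 0.3420, sin(-70 deg) = -0.9397
  joint[3] = (10.9471, 2.0619) + 7.4 * (0.3420, -0.9397) = (10.9471 + 2.5309, 2.0619 + -6.9537) = (13.4780, -4.8918)
link 3: phi[3] = 35 + -60 + -45 + 80 = 10 deg
  cos(10 deg) = 0.9848, sin(10 deg) = 0.1736
  joint[4] = (13.4780, -4.8918) + 5.7 * (0.9848, 0.1736) = (13.4780 + 5.6134, -4.8918 + 0.9898) = (19.0914, -3.9020)
End effector: (19.0914, -3.9020)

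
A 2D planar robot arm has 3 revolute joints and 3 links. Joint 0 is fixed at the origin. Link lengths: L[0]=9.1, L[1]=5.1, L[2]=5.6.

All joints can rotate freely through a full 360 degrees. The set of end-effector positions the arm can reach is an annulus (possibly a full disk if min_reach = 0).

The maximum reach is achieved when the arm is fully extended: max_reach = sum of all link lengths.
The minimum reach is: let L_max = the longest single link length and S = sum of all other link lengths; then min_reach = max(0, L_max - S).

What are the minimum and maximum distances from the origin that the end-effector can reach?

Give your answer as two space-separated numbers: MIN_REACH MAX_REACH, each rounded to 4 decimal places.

Answer: 0.0000 19.8000

Derivation:
Link lengths: [9.1, 5.1, 5.6]
max_reach = 9.1 + 5.1 + 5.6 = 19.8
L_max = max([9.1, 5.1, 5.6]) = 9.1
S (sum of others) = 19.8 - 9.1 = 10.7
min_reach = max(0, 9.1 - 10.7) = max(0, -1.6) = 0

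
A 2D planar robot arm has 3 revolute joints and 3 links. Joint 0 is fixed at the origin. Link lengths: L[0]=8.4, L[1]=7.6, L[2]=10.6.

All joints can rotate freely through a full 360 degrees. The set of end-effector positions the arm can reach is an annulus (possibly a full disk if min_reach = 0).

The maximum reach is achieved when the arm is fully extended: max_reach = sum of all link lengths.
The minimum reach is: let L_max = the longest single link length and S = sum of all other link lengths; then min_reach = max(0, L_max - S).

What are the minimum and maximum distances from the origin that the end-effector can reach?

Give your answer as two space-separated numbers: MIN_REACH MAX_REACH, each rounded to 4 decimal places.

Link lengths: [8.4, 7.6, 10.6]
max_reach = 8.4 + 7.6 + 10.6 = 26.6
L_max = max([8.4, 7.6, 10.6]) = 10.6
S (sum of others) = 26.6 - 10.6 = 16
min_reach = max(0, 10.6 - 16) = max(0, -5.4) = 0

Answer: 0.0000 26.6000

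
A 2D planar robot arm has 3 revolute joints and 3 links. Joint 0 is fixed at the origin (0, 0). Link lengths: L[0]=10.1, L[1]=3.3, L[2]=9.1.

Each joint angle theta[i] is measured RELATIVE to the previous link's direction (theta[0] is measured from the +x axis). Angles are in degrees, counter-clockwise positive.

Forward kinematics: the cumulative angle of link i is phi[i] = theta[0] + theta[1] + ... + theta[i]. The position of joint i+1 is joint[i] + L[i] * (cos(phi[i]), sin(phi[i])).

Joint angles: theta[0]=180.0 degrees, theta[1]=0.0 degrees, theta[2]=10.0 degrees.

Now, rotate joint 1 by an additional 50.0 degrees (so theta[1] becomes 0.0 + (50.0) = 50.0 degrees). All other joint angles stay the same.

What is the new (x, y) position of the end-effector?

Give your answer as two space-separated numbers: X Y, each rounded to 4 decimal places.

Answer: -16.7712 -10.4088

Derivation:
joint[0] = (0.0000, 0.0000)  (base)
link 0: phi[0] = 180 = 180 deg
  cos(180 deg) = -1.0000, sin(180 deg) = 0.0000
  joint[1] = (0.0000, 0.0000) + 10.1 * (-1.0000, 0.0000) = (0.0000 + -10.1000, 0.0000 + 0.0000) = (-10.1000, 0.0000)
link 1: phi[1] = 180 + 50 = 230 deg
  cos(230 deg) = -0.6428, sin(230 deg) = -0.7660
  joint[2] = (-10.1000, 0.0000) + 3.3 * (-0.6428, -0.7660) = (-10.1000 + -2.1212, 0.0000 + -2.5279) = (-12.2212, -2.5279)
link 2: phi[2] = 180 + 50 + 10 = 240 deg
  cos(240 deg) = -0.5000, sin(240 deg) = -0.8660
  joint[3] = (-12.2212, -2.5279) + 9.1 * (-0.5000, -0.8660) = (-12.2212 + -4.5500, -2.5279 + -7.8808) = (-16.7712, -10.4088)
End effector: (-16.7712, -10.4088)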